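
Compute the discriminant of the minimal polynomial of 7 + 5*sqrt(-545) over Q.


The element 7 + 5*sqrt(-545) has minimal polynomial:
x^2 - 14*x + 13674
Discriminant = (-14)^2 - 4*(13674)
= 196 - 54696
= -54500

-54500


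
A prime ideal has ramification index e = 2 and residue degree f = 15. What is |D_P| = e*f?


|D_P| = e * f
= 2 * 15
= 30

30


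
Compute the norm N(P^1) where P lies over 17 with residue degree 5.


N(P^a) = p^(a*f)
= 17^(1*5)
= 17^5
= 1419857

1419857


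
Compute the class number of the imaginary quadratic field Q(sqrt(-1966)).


K = Q(sqrt(-1966)). d mod 4 = 2, so D = disc(K) = 4d = -7864
h(K) equals the number of primitive reduced positive-definite forms (a, b, c) = a*x^2 + b*x*y + c*y^2 with b^2 - 4ac = D,
where reduced means |b| <= a <= c, with b >= 0 whenever |b| = a or a = c, and primitive means gcd(a, b, c) = 1.
Reduced forces 3a^2 <= |D| = 7864, so 1 <= a <= 51; b must have the parity of D, and c = (b^2 - D)/(4a) must be an integer >= a.
Enumerate a = 1..51, b in [-a, a]:
  a=1: (1, 0, 1966)  [1]
  a=2: (2, 0, 983)  [1]
  a=3..4: none
  a=5: (5, -4, 394), (5, 4, 394)  [2]
  a=6: none
  a=7: (7, -2, 281), (7, 2, 281)  [2]
  a=8..9: none
  a=10: (10, -4, 197), (10, 4, 197)  [2]
  a=11: (11, -10, 181), (11, 10, 181)  [2]
  a=12: none
  a=13: (13, -12, 154), (13, 12, 154)  [2]
  a=14: (14, -12, 143), (14, 12, 143)  [2]
  a=15..21: none
  a=22: (22, -12, 91), (22, 12, 91)  [2]
  a=23: (23, -18, 89), (23, 18, 89)  [2]
  a=24: none
  a=25: (25, -6, 79), (25, 6, 79)  [2]
  a=26: (26, -12, 77), (26, 12, 77)  [2]
  a=27..28: none
  a=29: (29, -16, 70), (29, 16, 70)  [2]
  a=30: none
  a=31: (31, -14, 65), (31, 14, 65)  [2]
  a=32..34: none
  a=35: (35, -26, 61), (35, -16, 58), (35, 16, 58), (35, 26, 61)  [4]
  a=36..40: none
  a=41: (41, -34, 55), (41, 34, 55)  [2]
  a=42..45: none
  a=46: (46, -28, 47), (46, 28, 47)  [2]
  a=47..48: none
  a=49: (49, -44, 50), (49, 44, 50)  [2]
  a=50..51: none
Total reduced forms: 1 + 1 + 2 + 2 + 2 + 2 + 2 + 2 + 2 + 2 + 2 + 2 + 2 + 2 + 4 + 2 + 2 + 2 = 36
h = 36

36


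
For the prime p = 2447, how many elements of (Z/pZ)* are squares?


For prime p, the number of non-zero quadratic residues is (p-1)/2.
= (2447-1)/2
= 1223

1223


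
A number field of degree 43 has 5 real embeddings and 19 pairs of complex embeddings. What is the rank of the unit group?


By Dirichlet's unit theorem:
rank = r1 + r2 - 1
= 5 + 19 - 1
= 23

23


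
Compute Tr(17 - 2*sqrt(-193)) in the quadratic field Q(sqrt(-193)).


Tr(a + b*sqrt(d)) = (a + b*sqrt(d)) + (a - b*sqrt(d)) = 2a
= 2 * (17)
= 34

34


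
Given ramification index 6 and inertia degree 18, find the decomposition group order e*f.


|D_P| = e * f
= 6 * 18
= 108

108


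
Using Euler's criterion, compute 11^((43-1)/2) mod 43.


p = 43 is prime and the exponent is (p-1)/2 = 21, so by Euler's criterion 11^21 = (11/43) = +1 or -1 mod 43.
Compute by square-and-multiply:
  21 = 16 + 4 + 1 (binary 10101)
  Repeated squaring mod 43: 11^1 = 11, 11^2 = 35, 11^4 = 21, 11^8 = 11, 11^16 = 35
  11^21 = 11^16 * 11^4 * 11^1 = 35 * 21 * 11 mod 43
    35 * 21 = 735 = 4 mod 43
    4 * 11 = 44 = 1 mod 43
  11^21 = 1 mod 43
Result 1: 11 is a quadratic residue mod 43.
11^21 mod 43 = 1

1


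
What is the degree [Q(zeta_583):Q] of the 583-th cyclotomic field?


The degree equals Euler's totient phi(583).
583 = 11 * 53
phi(583) = 520

520


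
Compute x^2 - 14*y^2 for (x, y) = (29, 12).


x^2 - d*y^2
= 29^2 - 14*12^2
= 841 - 2016
= -1175

-1175


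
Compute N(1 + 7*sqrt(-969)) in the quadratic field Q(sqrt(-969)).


N(a + b*sqrt(d)) = a^2 - d*b^2
= (1)^2 - (-969)*(7)^2
= 1 + 47481
= 47482

47482


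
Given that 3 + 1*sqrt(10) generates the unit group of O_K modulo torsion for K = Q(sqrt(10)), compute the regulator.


epsilon = 3 + 1*sqrt(10)
= 6.1623
R = ln(6.1623)
= 1.8184

1.8184


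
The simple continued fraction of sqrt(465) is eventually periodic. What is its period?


Run the CF algorithm for sqrt(465).
a_0 = floor(sqrt(465)) = 21; set m_0=0, q_0=1.
Recurrence: m' = q*a - m,  q' = (d - m'^2)/q,  a' = floor((a_0 + m')/q').
  step 1: m=21, q=24, a=1
  step 2: m=3, q=19, a=1
  step 3: m=16, q=11, a=3
  step 4: m=17, q=16, a=2
  step 5: m=15, q=15, a=2
  step 6: m=15, q=16, a=2
  step 7: m=17, q=11, a=3
  step 8: m=16, q=19, a=1
  step 9: m=3, q=24, a=1
  step 10: m=21, q=1, a=42
a_10 = 2*a_0 = 42, so the period closes here.
sqrt(465) = [21; 1, 1, 3, 2, 2, 2, 3, 1, 1, 42]
Period length = 10

10


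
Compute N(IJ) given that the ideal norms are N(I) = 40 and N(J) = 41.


N(IJ) = N(I) * N(J)
= 40 * 41
= 1640

1640


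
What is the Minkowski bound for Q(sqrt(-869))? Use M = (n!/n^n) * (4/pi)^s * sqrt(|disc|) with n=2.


d = -869, d mod 4 = 3, so disc(K) = 4d = -3476; |disc(K)| = 3476
Imaginary quadratic field, so n = 2, s = r2 = 1, r1 = 0
M = (n!/n^n) * (4/pi)^s * sqrt(|disc(K)|) = (2!/2^2) * (4/pi)^1 * sqrt(3476)
= 0.5 * 1.273240 * 58.957612
= 37.5336

37.5336


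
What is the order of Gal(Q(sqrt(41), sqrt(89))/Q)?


The 2 square roots of distinct primes are multiplicatively independent over Q,
so [K:Q] = 2^2 and Gal(K/Q) is isomorphic to (Z/2Z)^2.
|Gal| = 2^2 = 4

4


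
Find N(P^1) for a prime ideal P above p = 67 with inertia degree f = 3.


N(P^a) = p^(a*f)
= 67^(1*3)
= 67^3
= 300763

300763


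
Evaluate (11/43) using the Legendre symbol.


p = 43 is prime, so compute (11/43) with the reciprocity algorithm (Jacobi-symbol steps: pull out 2s via (2/n), flip via reciprocity, reduce):
  reciprocity: (11/43) -> -(43/11)
  reduce: (10/11)
  pull out 2: (2/11) = -1  (since 11 mod 8 = 3)
  reciprocity: (5/11) -> +(11/5)
  reduce: (1/5)
  (1/5) = 1
Product of signs = 1
(11/43) = 1

1


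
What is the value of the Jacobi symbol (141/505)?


Compute (141/505) via quadratic reciprocity:
  reciprocity: (141/505) -> +(505/141)
  reduce: (82/141)
  pull out 2: (2/141) = -1  (since 141 mod 8 = 5)
  reciprocity: (41/141) -> +(141/41)
  reduce: (18/41)
  pull out 2: (2/41) = +1  (since 41 mod 8 = 1)
  reciprocity: (9/41) -> +(41/9)
  reduce: (5/9)
  reciprocity: (5/9) -> +(9/5)
  reduce: (4/5)
  pull out 2: (2/5) = -1  (since 5 mod 8 = 5)
  pull out 2: (2/5) = -1  (since 5 mod 8 = 5)
  (1/5) = 1
Product of signs = -1

-1


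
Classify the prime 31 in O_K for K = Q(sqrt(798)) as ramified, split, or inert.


K = Q(sqrt(798)). Since d mod 4 = 2, disc(K) = 3192.
Check p | disc: 3192 mod 31 = 30.
p does not divide disc. Compute Legendre symbol (d/p):
23^((31-1)/2) mod 31 = -1
(d/p) = -1, so p is inert: (p) stays prime with e=1, f=2, g=1.
Therefore p is inert.

inert


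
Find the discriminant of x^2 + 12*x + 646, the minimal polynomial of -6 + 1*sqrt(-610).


The element -6 + 1*sqrt(-610) has minimal polynomial:
x^2 + 12*x + 646
Discriminant = (12)^2 - 4*(646)
= 144 - 2584
= -2440

-2440


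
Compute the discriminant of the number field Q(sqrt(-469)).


For K = Q(sqrt(d)) with d squarefree: disc(K) = d if d = 1 mod 4, and disc(K) = 4d if d = 2 or 3 mod 4.
Here d = -469, and d mod 4 = 3.
d = 3 mod 4, not 1 (O_K = Z[sqrt(d)]), so disc(K) = 4d = 4 * (-469) = -1876

-1876


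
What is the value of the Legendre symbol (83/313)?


p = 313 is prime, so compute (83/313) with the reciprocity algorithm (Jacobi-symbol steps: pull out 2s via (2/n), flip via reciprocity, reduce):
  reciprocity: (83/313) -> +(313/83)
  reduce: (64/83)
  pull out 2: (2/83) = -1  (since 83 mod 8 = 3)
  pull out 2: (2/83) = -1  (since 83 mod 8 = 3)
  pull out 2: (2/83) = -1  (since 83 mod 8 = 3)
  pull out 2: (2/83) = -1  (since 83 mod 8 = 3)
  pull out 2: (2/83) = -1  (since 83 mod 8 = 3)
  pull out 2: (2/83) = -1  (since 83 mod 8 = 3)
  (1/83) = 1
Product of signs = 1
(83/313) = 1

1


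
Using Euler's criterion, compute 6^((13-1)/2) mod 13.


p = 13 is prime and the exponent is (p-1)/2 = 6, so by Euler's criterion 6^6 = (6/13) = +1 or -1 mod 13.
Compute by square-and-multiply:
  6 = 4 + 2 (binary 110)
  Repeated squaring mod 13: 6^1 = 6, 6^2 = 10, 6^4 = 9
  6^6 = 6^4 * 6^2 = 9 * 10 mod 13
    9 * 10 = 90 = 12 mod 13
  6^6 = 12 mod 13
Result 12 = p - 1 = -1 mod 13: 6 is a quadratic non-residue mod 13. As a residue in [0, p-1] the value is 12.
6^6 mod 13 = 12

12


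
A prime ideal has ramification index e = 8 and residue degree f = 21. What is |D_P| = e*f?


|D_P| = e * f
= 8 * 21
= 168

168


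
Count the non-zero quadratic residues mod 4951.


For prime p, the number of non-zero quadratic residues is (p-1)/2.
= (4951-1)/2
= 2475

2475


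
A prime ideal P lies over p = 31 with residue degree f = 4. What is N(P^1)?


N(P^a) = p^(a*f)
= 31^(1*4)
= 31^4
= 923521

923521


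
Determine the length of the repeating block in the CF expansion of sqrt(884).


Run the CF algorithm for sqrt(884).
a_0 = floor(sqrt(884)) = 29; set m_0=0, q_0=1.
Recurrence: m' = q*a - m,  q' = (d - m'^2)/q,  a' = floor((a_0 + m')/q').
  step 1: m=29, q=43, a=1
  step 2: m=14, q=16, a=2
  step 3: m=18, q=35, a=1
  step 4: m=17, q=17, a=2
  step 5: m=17, q=35, a=1
  step 6: m=18, q=16, a=2
  step 7: m=14, q=43, a=1
  step 8: m=29, q=1, a=58
a_8 = 2*a_0 = 58, so the period closes here.
sqrt(884) = [29; 1, 2, 1, 2, 1, 2, 1, 58]
Period length = 8

8


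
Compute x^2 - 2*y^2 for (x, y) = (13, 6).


x^2 - d*y^2
= 13^2 - 2*6^2
= 169 - 72
= 97

97


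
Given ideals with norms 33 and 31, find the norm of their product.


N(IJ) = N(I) * N(J)
= 33 * 31
= 1023

1023


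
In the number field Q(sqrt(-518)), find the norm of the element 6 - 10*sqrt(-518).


N(a + b*sqrt(d)) = a^2 - d*b^2
= (6)^2 - (-518)*(-10)^2
= 36 + 51800
= 51836

51836


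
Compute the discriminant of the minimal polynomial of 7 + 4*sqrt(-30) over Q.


The element 7 + 4*sqrt(-30) has minimal polynomial:
x^2 - 14*x + 529
Discriminant = (-14)^2 - 4*(529)
= 196 - 2116
= -1920

-1920


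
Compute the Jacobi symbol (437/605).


Compute (437/605) via quadratic reciprocity:
  reciprocity: (437/605) -> +(605/437)
  reduce: (168/437)
  pull out 2: (2/437) = -1  (since 437 mod 8 = 5)
  pull out 2: (2/437) = -1  (since 437 mod 8 = 5)
  pull out 2: (2/437) = -1  (since 437 mod 8 = 5)
  reciprocity: (21/437) -> +(437/21)
  reduce: (17/21)
  reciprocity: (17/21) -> +(21/17)
  reduce: (4/17)
  pull out 2: (2/17) = +1  (since 17 mod 8 = 1)
  pull out 2: (2/17) = +1  (since 17 mod 8 = 1)
  (1/17) = 1
Product of signs = -1

-1


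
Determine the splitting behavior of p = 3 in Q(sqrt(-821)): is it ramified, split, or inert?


K = Q(sqrt(-821)). Since d mod 4 = 3, disc(K) = -3284.
Check p | disc: -3284 mod 3 = 1.
p does not divide disc. Compute Legendre symbol (d/p):
1^((3-1)/2) mod 3 = 1
(d/p) = 1, so p splits: (p) = P*P' with e=1, f=1, g=2.
Therefore p is split.

split


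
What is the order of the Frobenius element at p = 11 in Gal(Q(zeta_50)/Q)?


The Frobenius at p in Gal(Q(zeta_n)/Q) = (Z/nZ)* is the class of p, so its order is ord_50(11), the smallest k >= 1 with 11^k = 1 mod 50.
n = 50 = 2 * 5^2, phi(50) = 20; the order divides phi(n).
Divisors of 20: 1, 2, 4, 5, 10, 20
Repeated squaring mod 50: 11^1 = 11, 11^2 = 21, 11^4 = 41, 11^8 = 31, 11^16 = 11
Test divisors in increasing order:
  k=1: 11^1 = 11 mod 50
  k=2: 11^2 = 21 mod 50
  k=4: 11^4 = 41 mod 50
  k=5: 11^5 = 41 * 11 = 1 mod 50  <- first divisor giving 1
Order = 5

5


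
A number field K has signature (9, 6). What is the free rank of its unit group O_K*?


By Dirichlet's unit theorem:
rank = r1 + r2 - 1
= 9 + 6 - 1
= 14

14


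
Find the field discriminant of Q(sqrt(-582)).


For K = Q(sqrt(d)) with d squarefree: disc(K) = d if d = 1 mod 4, and disc(K) = 4d if d = 2 or 3 mod 4.
Here d = -582, and d mod 4 = 2.
d = 2 mod 4, not 1 (O_K = Z[sqrt(d)]), so disc(K) = 4d = 4 * (-582) = -2328

-2328


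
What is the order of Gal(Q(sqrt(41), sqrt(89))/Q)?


The 2 square roots of distinct primes are multiplicatively independent over Q,
so [K:Q] = 2^2 and Gal(K/Q) is isomorphic to (Z/2Z)^2.
|Gal| = 2^2 = 4

4


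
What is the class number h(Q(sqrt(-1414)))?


K = Q(sqrt(-1414)). d mod 4 = 2, so D = disc(K) = 4d = -5656
h(K) equals the number of primitive reduced positive-definite forms (a, b, c) = a*x^2 + b*x*y + c*y^2 with b^2 - 4ac = D,
where reduced means |b| <= a <= c, with b >= 0 whenever |b| = a or a = c, and primitive means gcd(a, b, c) = 1.
Reduced forces 3a^2 <= |D| = 5656, so 1 <= a <= 43; b must have the parity of D, and c = (b^2 - D)/(4a) must be an integer >= a.
Enumerate a = 1..43, b in [-a, a]:
  a=1: (1, 0, 1414)  [1]
  a=2: (2, 0, 707)  [1]
  a=3..4: none
  a=5: (5, -2, 283), (5, 2, 283)  [2]
  a=6: none
  a=7: (7, 0, 202)  [1]
  a=8..9: none
  a=10: (10, -8, 143), (10, 8, 143)  [2]
  a=11: (11, -8, 130), (11, 8, 130)  [2]
  a=12: none
  a=13: (13, -8, 110), (13, 8, 110)  [2]
  a=14: (14, 0, 101)  [1]
  a=15..18: none
  a=19: (19, -14, 77), (19, 14, 77)  [2]
  a=20..21: none
  a=22: (22, -8, 65), (22, 8, 65)  [2]
  a=23: (23, -18, 65), (23, 18, 65)  [2]
  a=24: none
  a=25: (25, -12, 58), (25, 12, 58)  [2]
  a=26: (26, -8, 55), (26, 8, 55)  [2]
  a=27..28: none
  a=29: (29, -12, 50), (29, 12, 50)  [2]
  a=30..34: none
  a=35: (35, -28, 46), (35, 28, 46)  [2]
  a=36..37: none
  a=38: (38, -24, 41), (38, 24, 41)  [2]
  a=39..43: none
Total reduced forms: 1 + 1 + 2 + 1 + 2 + 2 + 2 + 1 + 2 + 2 + 2 + 2 + 2 + 2 + 2 + 2 = 28
h = 28

28


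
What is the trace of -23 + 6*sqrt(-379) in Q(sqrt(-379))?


Tr(a + b*sqrt(d)) = (a + b*sqrt(d)) + (a - b*sqrt(d)) = 2a
= 2 * (-23)
= -46

-46


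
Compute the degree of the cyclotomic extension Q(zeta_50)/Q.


The degree equals Euler's totient phi(50).
50 = 2 * 5^2
phi(50) = 20

20


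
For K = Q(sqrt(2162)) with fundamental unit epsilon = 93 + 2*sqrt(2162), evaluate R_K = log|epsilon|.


epsilon = 93 + 2*sqrt(2162)
= 185.9946
R = ln(185.9946)
= 5.2257

5.2257


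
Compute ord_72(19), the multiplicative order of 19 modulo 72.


We want ord_72(19), the smallest k >= 1 with 19^k = 1 mod 72.
n = 72 = 2^3 * 3^2, phi(72) = 24; the order divides phi(n).
Divisors of 24: 1, 2, 3, 4, 6, 8, 12, 24
Repeated squaring mod 72: 19^1 = 19, 19^2 = 1, 19^4 = 1, 19^8 = 1, 19^16 = 1
Test divisors in increasing order:
  k=1: 19^1 = 19 mod 72
  k=2: 19^2 = 1 mod 72  <- first divisor giving 1
Order = 2

2


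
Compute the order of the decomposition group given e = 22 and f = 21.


|D_P| = e * f
= 22 * 21
= 462

462


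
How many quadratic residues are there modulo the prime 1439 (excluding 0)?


For prime p, the number of non-zero quadratic residues is (p-1)/2.
= (1439-1)/2
= 719

719


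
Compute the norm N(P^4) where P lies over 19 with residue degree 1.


N(P^a) = p^(a*f)
= 19^(4*1)
= 19^4
= 130321

130321


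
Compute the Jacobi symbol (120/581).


Compute (120/581) via quadratic reciprocity:
  pull out 2: (2/581) = -1  (since 581 mod 8 = 5)
  pull out 2: (2/581) = -1  (since 581 mod 8 = 5)
  pull out 2: (2/581) = -1  (since 581 mod 8 = 5)
  reciprocity: (15/581) -> +(581/15)
  reduce: (11/15)
  reciprocity: (11/15) -> -(15/11)
  reduce: (4/11)
  pull out 2: (2/11) = -1  (since 11 mod 8 = 3)
  pull out 2: (2/11) = -1  (since 11 mod 8 = 3)
  (1/11) = 1
Product of signs = 1

1


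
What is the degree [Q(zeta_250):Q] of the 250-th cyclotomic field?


The degree equals Euler's totient phi(250).
250 = 2 * 5^3
phi(250) = 100

100


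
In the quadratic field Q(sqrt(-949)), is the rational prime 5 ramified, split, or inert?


K = Q(sqrt(-949)). Since d mod 4 = 3, disc(K) = -3796.
Check p | disc: -3796 mod 5 = 4.
p does not divide disc. Compute Legendre symbol (d/p):
1^((5-1)/2) mod 5 = 1
(d/p) = 1, so p splits: (p) = P*P' with e=1, f=1, g=2.
Therefore p is split.

split


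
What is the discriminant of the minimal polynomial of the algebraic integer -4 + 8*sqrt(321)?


The element -4 + 8*sqrt(321) has minimal polynomial:
x^2 + 8*x - 20528
Discriminant = (8)^2 - 4*(-20528)
= 64 + 82112
= 82176

82176


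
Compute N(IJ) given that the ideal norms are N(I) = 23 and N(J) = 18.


N(IJ) = N(I) * N(J)
= 23 * 18
= 414

414


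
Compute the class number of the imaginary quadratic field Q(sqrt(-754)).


K = Q(sqrt(-754)). d mod 4 = 2, so D = disc(K) = 4d = -3016
h(K) equals the number of primitive reduced positive-definite forms (a, b, c) = a*x^2 + b*x*y + c*y^2 with b^2 - 4ac = D,
where reduced means |b| <= a <= c, with b >= 0 whenever |b| = a or a = c, and primitive means gcd(a, b, c) = 1.
Reduced forces 3a^2 <= |D| = 3016, so 1 <= a <= 31; b must have the parity of D, and c = (b^2 - D)/(4a) must be an integer >= a.
Enumerate a = 1..31, b in [-a, a]:
  a=1: (1, 0, 754)  [1]
  a=2: (2, 0, 377)  [1]
  a=3..4: none
  a=5: (5, -2, 151), (5, 2, 151)  [2]
  a=6: none
  a=7: (7, -6, 109), (7, 6, 109)  [2]
  a=8..9: none
  a=10: (10, -8, 77), (10, 8, 77)  [2]
  a=11: (11, -8, 70), (11, 8, 70)  [2]
  a=12: none
  a=13: (13, 0, 58)  [1]
  a=14: (14, -8, 55), (14, 8, 55)  [2]
  a=15..18: none
  a=19: (19, -10, 41), (19, 10, 41)  [2]
  a=20..21: none
  a=22: (22, -8, 35), (22, 8, 35)  [2]
  a=23..24: none
  a=25: (25, -22, 35), (25, 22, 35)  [2]
  a=26: (26, 0, 29)  [1]
  a=27..31: none
Total reduced forms: 1 + 1 + 2 + 2 + 2 + 2 + 1 + 2 + 2 + 2 + 2 + 1 = 20
h = 20

20


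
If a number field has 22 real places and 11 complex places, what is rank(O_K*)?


By Dirichlet's unit theorem:
rank = r1 + r2 - 1
= 22 + 11 - 1
= 32

32


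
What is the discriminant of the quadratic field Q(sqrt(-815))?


For K = Q(sqrt(d)) with d squarefree: disc(K) = d if d = 1 mod 4, and disc(K) = 4d if d = 2 or 3 mod 4.
Here d = -815, and d mod 4 = 1.
d = 1 mod 4 (O_K = Z[(1+sqrt(d))/2]), so disc(K) = d = -815

-815


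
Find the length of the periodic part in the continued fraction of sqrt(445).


Run the CF algorithm for sqrt(445).
a_0 = floor(sqrt(445)) = 21; set m_0=0, q_0=1.
Recurrence: m' = q*a - m,  q' = (d - m'^2)/q,  a' = floor((a_0 + m')/q').
  step 1: m=21, q=4, a=10
  step 2: m=19, q=21, a=1
  step 3: m=2, q=21, a=1
  step 4: m=19, q=4, a=10
  step 5: m=21, q=1, a=42
a_5 = 2*a_0 = 42, so the period closes here.
sqrt(445) = [21; 10, 1, 1, 10, 42]
Period length = 5

5


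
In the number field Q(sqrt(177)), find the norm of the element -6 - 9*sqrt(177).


N(a + b*sqrt(d)) = a^2 - d*b^2
= (-6)^2 - (177)*(-9)^2
= 36 - 14337
= -14301

-14301


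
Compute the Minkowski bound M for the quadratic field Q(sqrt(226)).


d = 226, d mod 4 = 2, so disc(K) = 4d = 904; |disc(K)| = 904
Real quadratic field, so n = 2, s = r2 = 0, r1 = 2
M = (n!/n^n) * (4/pi)^s * sqrt(|disc(K)|) = (2!/2^2) * (4/pi)^0 * sqrt(904)
= 0.5 * 1.000000 * 30.066593
= 15.0333

15.0333


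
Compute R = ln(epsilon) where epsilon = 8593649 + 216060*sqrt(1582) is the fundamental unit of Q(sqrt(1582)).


epsilon = 8593649 + 216060*sqrt(1582)
= 1.7187e+07
R = ln(1.7187e+07)
= 16.6597

16.6597


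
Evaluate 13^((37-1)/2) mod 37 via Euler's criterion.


p = 37 is prime and the exponent is (p-1)/2 = 18, so by Euler's criterion 13^18 = (13/37) = +1 or -1 mod 37.
Compute by square-and-multiply:
  18 = 16 + 2 (binary 10010)
  Repeated squaring mod 37: 13^1 = 13, 13^2 = 21, 13^4 = 34, 13^8 = 9, 13^16 = 7
  13^18 = 13^16 * 13^2 = 7 * 21 mod 37
    7 * 21 = 147 = 36 mod 37
  13^18 = 36 mod 37
Result 36 = p - 1 = -1 mod 37: 13 is a quadratic non-residue mod 37. As a residue in [0, p-1] the value is 36.
13^18 mod 37 = 36

36


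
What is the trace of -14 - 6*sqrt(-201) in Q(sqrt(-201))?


Tr(a + b*sqrt(d)) = (a + b*sqrt(d)) + (a - b*sqrt(d)) = 2a
= 2 * (-14)
= -28

-28


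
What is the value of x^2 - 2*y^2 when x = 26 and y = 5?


x^2 - d*y^2
= 26^2 - 2*5^2
= 676 - 50
= 626

626


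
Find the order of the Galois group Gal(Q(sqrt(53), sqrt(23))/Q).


The 2 square roots of distinct primes are multiplicatively independent over Q,
so [K:Q] = 2^2 and Gal(K/Q) is isomorphic to (Z/2Z)^2.
|Gal| = 2^2 = 4

4


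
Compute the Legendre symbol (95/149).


p = 149 is prime, so compute (95/149) with the reciprocity algorithm (Jacobi-symbol steps: pull out 2s via (2/n), flip via reciprocity, reduce):
  reciprocity: (95/149) -> +(149/95)
  reduce: (54/95)
  pull out 2: (2/95) = +1  (since 95 mod 8 = 7)
  reciprocity: (27/95) -> -(95/27)
  reduce: (14/27)
  pull out 2: (2/27) = -1  (since 27 mod 8 = 3)
  reciprocity: (7/27) -> -(27/7)
  reduce: (6/7)
  pull out 2: (2/7) = +1  (since 7 mod 8 = 7)
  reciprocity: (3/7) -> -(7/3)
  reduce: (1/3)
  (1/3) = 1
Product of signs = 1
(95/149) = 1

1


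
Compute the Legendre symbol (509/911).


p = 911 is prime, so compute (509/911) with the reciprocity algorithm (Jacobi-symbol steps: pull out 2s via (2/n), flip via reciprocity, reduce):
  reciprocity: (509/911) -> +(911/509)
  reduce: (402/509)
  pull out 2: (2/509) = -1  (since 509 mod 8 = 5)
  reciprocity: (201/509) -> +(509/201)
  reduce: (107/201)
  reciprocity: (107/201) -> +(201/107)
  reduce: (94/107)
  pull out 2: (2/107) = -1  (since 107 mod 8 = 3)
  reciprocity: (47/107) -> -(107/47)
  reduce: (13/47)
  reciprocity: (13/47) -> +(47/13)
  reduce: (8/13)
  pull out 2: (2/13) = -1  (since 13 mod 8 = 5)
  pull out 2: (2/13) = -1  (since 13 mod 8 = 5)
  pull out 2: (2/13) = -1  (since 13 mod 8 = 5)
  (1/13) = 1
Product of signs = 1
(509/911) = 1

1


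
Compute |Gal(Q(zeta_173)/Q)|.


|Gal(Q(zeta_173)/Q)| = phi(173)
= 172

172


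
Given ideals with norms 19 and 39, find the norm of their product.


N(IJ) = N(I) * N(J)
= 19 * 39
= 741

741


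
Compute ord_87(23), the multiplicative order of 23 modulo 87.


We want ord_87(23), the smallest k >= 1 with 23^k = 1 mod 87.
n = 87 = 3 * 29, phi(87) = 56; the order divides phi(n).
Divisors of 56: 1, 2, 4, 7, 8, 14, 28, 56
Repeated squaring mod 87: 23^1 = 23, 23^2 = 7, 23^4 = 49, 23^8 = 52, 23^16 = 7, 23^32 = 49
Test divisors in increasing order:
  k=1: 23^1 = 23 mod 87
  k=2: 23^2 = 7 mod 87
  k=4: 23^4 = 49 mod 87
  k=7: 23^7 = 49 * 7 * 23 = 59 mod 87
  k=8: 23^8 = 52 mod 87
  k=14: 23^14 = 52 * 49 * 7 = 1 mod 87  <- first divisor giving 1
Order = 14

14


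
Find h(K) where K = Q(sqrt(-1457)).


K = Q(sqrt(-1457)). d mod 4 = 3, so D = disc(K) = 4d = -5828
h(K) equals the number of primitive reduced positive-definite forms (a, b, c) = a*x^2 + b*x*y + c*y^2 with b^2 - 4ac = D,
where reduced means |b| <= a <= c, with b >= 0 whenever |b| = a or a = c, and primitive means gcd(a, b, c) = 1.
Reduced forces 3a^2 <= |D| = 5828, so 1 <= a <= 44; b must have the parity of D, and c = (b^2 - D)/(4a) must be an integer >= a.
Enumerate a = 1..44, b in [-a, a]:
  a=1: (1, 0, 1457)  [1]
  a=2: (2, 2, 729)  [1]
  a=3: (3, -2, 486), (3, 2, 486)  [2]
  a=4..5: none
  a=6: (6, -2, 243), (6, 2, 243)  [2]
  a=7..8: none
  a=9: (9, -2, 162), (9, 2, 162)  [2]
  a=10..12: none
  a=13: (13, -10, 114), (13, 10, 114)  [2]
  a=14..17: none
  a=18: (18, -2, 81), (18, 2, 81)  [2]
  a=19: (19, -10, 78), (19, 10, 78)  [2]
  a=20..25: none
  a=26: (26, -10, 57), (26, 10, 57)  [2]
  a=27: (27, -2, 54), (27, 2, 54)  [2]
  a=28: none
  a=29: (29, -28, 57), (29, 28, 57)  [2]
  a=30: none
  a=31: (31, 0, 47)  [1]
  a=32..37: none
  a=38: (38, -10, 39), (38, 10, 39)  [2]
  a=39: (39, 16, 39)  [1]
  a=40..44: none
Total reduced forms: 1 + 1 + 2 + 2 + 2 + 2 + 2 + 2 + 2 + 2 + 2 + 1 + 2 + 1 = 24
h = 24

24


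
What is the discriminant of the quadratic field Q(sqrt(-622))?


For K = Q(sqrt(d)) with d squarefree: disc(K) = d if d = 1 mod 4, and disc(K) = 4d if d = 2 or 3 mod 4.
Here d = -622, and d mod 4 = 2.
d = 2 mod 4, not 1 (O_K = Z[sqrt(d)]), so disc(K) = 4d = 4 * (-622) = -2488

-2488


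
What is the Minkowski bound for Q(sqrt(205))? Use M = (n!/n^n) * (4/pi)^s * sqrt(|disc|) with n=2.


d = 205, d mod 4 = 1, so disc(K) = d = 205; |disc(K)| = 205
Real quadratic field, so n = 2, s = r2 = 0, r1 = 2
M = (n!/n^n) * (4/pi)^s * sqrt(|disc(K)|) = (2!/2^2) * (4/pi)^0 * sqrt(205)
= 0.5 * 1.000000 * 14.317821
= 7.1589

7.1589


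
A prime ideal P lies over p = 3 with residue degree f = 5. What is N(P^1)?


N(P^a) = p^(a*f)
= 3^(1*5)
= 3^5
= 243

243


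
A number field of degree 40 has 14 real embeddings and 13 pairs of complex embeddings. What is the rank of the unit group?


By Dirichlet's unit theorem:
rank = r1 + r2 - 1
= 14 + 13 - 1
= 26

26


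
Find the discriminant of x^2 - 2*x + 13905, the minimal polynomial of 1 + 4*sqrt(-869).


The element 1 + 4*sqrt(-869) has minimal polynomial:
x^2 - 2*x + 13905
Discriminant = (-2)^2 - 4*(13905)
= 4 - 55620
= -55616

-55616


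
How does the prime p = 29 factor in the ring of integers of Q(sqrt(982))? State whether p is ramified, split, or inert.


K = Q(sqrt(982)). Since d mod 4 = 2, disc(K) = 3928.
Check p | disc: 3928 mod 29 = 13.
p does not divide disc. Compute Legendre symbol (d/p):
25^((29-1)/2) mod 29 = 1
(d/p) = 1, so p splits: (p) = P*P' with e=1, f=1, g=2.
Therefore p is split.

split


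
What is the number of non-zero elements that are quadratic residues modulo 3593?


For prime p, the number of non-zero quadratic residues is (p-1)/2.
= (3593-1)/2
= 1796

1796


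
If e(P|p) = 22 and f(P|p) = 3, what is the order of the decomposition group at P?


|D_P| = e * f
= 22 * 3
= 66

66


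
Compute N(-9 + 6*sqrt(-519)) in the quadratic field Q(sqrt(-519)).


N(a + b*sqrt(d)) = a^2 - d*b^2
= (-9)^2 - (-519)*(6)^2
= 81 + 18684
= 18765

18765


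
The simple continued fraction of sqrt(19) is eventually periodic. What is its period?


Run the CF algorithm for sqrt(19).
a_0 = floor(sqrt(19)) = 4; set m_0=0, q_0=1.
Recurrence: m' = q*a - m,  q' = (d - m'^2)/q,  a' = floor((a_0 + m')/q').
  step 1: m=4, q=3, a=2
  step 2: m=2, q=5, a=1
  step 3: m=3, q=2, a=3
  step 4: m=3, q=5, a=1
  step 5: m=2, q=3, a=2
  step 6: m=4, q=1, a=8
a_6 = 2*a_0 = 8, so the period closes here.
sqrt(19) = [4; 2, 1, 3, 1, 2, 8]
Period length = 6

6


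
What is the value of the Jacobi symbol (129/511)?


Compute (129/511) via quadratic reciprocity:
  reciprocity: (129/511) -> +(511/129)
  reduce: (124/129)
  pull out 2: (2/129) = +1  (since 129 mod 8 = 1)
  pull out 2: (2/129) = +1  (since 129 mod 8 = 1)
  reciprocity: (31/129) -> +(129/31)
  reduce: (5/31)
  reciprocity: (5/31) -> +(31/5)
  reduce: (1/5)
  (1/5) = 1
Product of signs = 1

1


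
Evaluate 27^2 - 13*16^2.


x^2 - d*y^2
= 27^2 - 13*16^2
= 729 - 3328
= -2599

-2599


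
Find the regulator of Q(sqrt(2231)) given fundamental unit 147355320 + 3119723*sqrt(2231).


epsilon = 147355320 + 3119723*sqrt(2231)
= 2.9471e+08
R = ln(2.9471e+08)
= 19.5015

19.5015


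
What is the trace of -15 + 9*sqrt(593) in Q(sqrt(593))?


Tr(a + b*sqrt(d)) = (a + b*sqrt(d)) + (a - b*sqrt(d)) = 2a
= 2 * (-15)
= -30

-30


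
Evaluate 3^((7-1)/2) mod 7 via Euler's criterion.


p = 7 is prime and the exponent is (p-1)/2 = 3, so by Euler's criterion 3^3 = (3/7) = +1 or -1 mod 7.
Compute by square-and-multiply:
  3 = 2 + 1 (binary 11)
  Repeated squaring mod 7: 3^1 = 3, 3^2 = 2
  3^3 = 3^2 * 3^1 = 2 * 3 mod 7
    2 * 3 = 6 = 6 mod 7
  3^3 = 6 mod 7
Result 6 = p - 1 = -1 mod 7: 3 is a quadratic non-residue mod 7. As a residue in [0, p-1] the value is 6.
3^3 mod 7 = 6

6


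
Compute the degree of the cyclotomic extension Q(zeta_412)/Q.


The degree equals Euler's totient phi(412).
412 = 2^2 * 103
phi(412) = 204

204


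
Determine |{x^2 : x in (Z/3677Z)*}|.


For prime p, the number of non-zero quadratic residues is (p-1)/2.
= (3677-1)/2
= 1838

1838


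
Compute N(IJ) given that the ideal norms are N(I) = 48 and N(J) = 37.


N(IJ) = N(I) * N(J)
= 48 * 37
= 1776

1776


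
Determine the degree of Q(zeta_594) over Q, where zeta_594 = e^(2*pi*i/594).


The degree equals Euler's totient phi(594).
594 = 2 * 3^3 * 11
phi(594) = 180

180


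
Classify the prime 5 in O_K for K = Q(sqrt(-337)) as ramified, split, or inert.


K = Q(sqrt(-337)). Since d mod 4 = 3, disc(K) = -1348.
Check p | disc: -1348 mod 5 = 2.
p does not divide disc. Compute Legendre symbol (d/p):
3^((5-1)/2) mod 5 = -1
(d/p) = -1, so p is inert: (p) stays prime with e=1, f=2, g=1.
Therefore p is inert.

inert


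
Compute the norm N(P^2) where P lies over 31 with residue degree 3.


N(P^a) = p^(a*f)
= 31^(2*3)
= 31^6
= 887503681

887503681


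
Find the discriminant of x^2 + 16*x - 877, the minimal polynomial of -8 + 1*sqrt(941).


The element -8 + 1*sqrt(941) has minimal polynomial:
x^2 + 16*x - 877
Discriminant = (16)^2 - 4*(-877)
= 256 + 3508
= 3764

3764


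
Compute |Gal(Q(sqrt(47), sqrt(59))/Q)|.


The 2 square roots of distinct primes are multiplicatively independent over Q,
so [K:Q] = 2^2 and Gal(K/Q) is isomorphic to (Z/2Z)^2.
|Gal| = 2^2 = 4

4


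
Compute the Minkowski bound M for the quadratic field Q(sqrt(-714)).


d = -714, d mod 4 = 2, so disc(K) = 4d = -2856; |disc(K)| = 2856
Imaginary quadratic field, so n = 2, s = r2 = 1, r1 = 0
M = (n!/n^n) * (4/pi)^s * sqrt(|disc(K)|) = (2!/2^2) * (4/pi)^1 * sqrt(2856)
= 0.5 * 1.273240 * 53.441557
= 34.0220

34.0220


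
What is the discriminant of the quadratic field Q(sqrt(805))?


For K = Q(sqrt(d)) with d squarefree: disc(K) = d if d = 1 mod 4, and disc(K) = 4d if d = 2 or 3 mod 4.
Here d = 805, and d mod 4 = 1.
d = 1 mod 4 (O_K = Z[(1+sqrt(d))/2]), so disc(K) = d = 805

805


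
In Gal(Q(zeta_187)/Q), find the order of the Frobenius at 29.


The Frobenius at p in Gal(Q(zeta_n)/Q) = (Z/nZ)* is the class of p, so its order is ord_187(29), the smallest k >= 1 with 29^k = 1 mod 187.
n = 187 = 11 * 17, phi(187) = 160; the order divides phi(n).
Divisors of 160: 1, 2, 4, 5, 8, 10, 16, 20, 32, 40, 80, 160
Repeated squaring mod 187: 29^1 = 29, 29^2 = 93, 29^4 = 47, 29^8 = 152, 29^16 = 103, 29^32 = 137, 29^64 = 69, 29^128 = 86
Test divisors in increasing order:
  k=1: 29^1 = 29 mod 187
  k=2: 29^2 = 93 mod 187
  k=4: 29^4 = 47 mod 187
  k=5: 29^5 = 47 * 29 = 54 mod 187
  k=8: 29^8 = 152 mod 187
  k=10: 29^10 = 152 * 93 = 111 mod 187
  k=16: 29^16 = 103 mod 187
  k=20: 29^20 = 103 * 47 = 166 mod 187
  k=32: 29^32 = 137 mod 187
  k=40: 29^40 = 137 * 152 = 67 mod 187
  k=80: 29^80 = 69 * 103 = 1 mod 187  <- first divisor giving 1
Order = 80

80


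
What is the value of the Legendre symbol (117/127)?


p = 127 is prime, so compute (117/127) with the reciprocity algorithm (Jacobi-symbol steps: pull out 2s via (2/n), flip via reciprocity, reduce):
  reciprocity: (117/127) -> +(127/117)
  reduce: (10/117)
  pull out 2: (2/117) = -1  (since 117 mod 8 = 5)
  reciprocity: (5/117) -> +(117/5)
  reduce: (2/5)
  pull out 2: (2/5) = -1  (since 5 mod 8 = 5)
  (1/5) = 1
Product of signs = 1
(117/127) = 1

1


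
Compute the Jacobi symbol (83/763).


Compute (83/763) via quadratic reciprocity:
  reciprocity: (83/763) -> -(763/83)
  reduce: (16/83)
  pull out 2: (2/83) = -1  (since 83 mod 8 = 3)
  pull out 2: (2/83) = -1  (since 83 mod 8 = 3)
  pull out 2: (2/83) = -1  (since 83 mod 8 = 3)
  pull out 2: (2/83) = -1  (since 83 mod 8 = 3)
  (1/83) = 1
Product of signs = -1

-1


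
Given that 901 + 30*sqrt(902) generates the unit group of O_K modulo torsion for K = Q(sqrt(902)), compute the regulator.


epsilon = 901 + 30*sqrt(902)
= 1801.9994
R = ln(1801.9994)
= 7.4967

7.4967


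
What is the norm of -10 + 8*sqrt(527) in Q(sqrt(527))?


N(a + b*sqrt(d)) = a^2 - d*b^2
= (-10)^2 - (527)*(8)^2
= 100 - 33728
= -33628

-33628


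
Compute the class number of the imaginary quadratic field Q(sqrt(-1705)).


K = Q(sqrt(-1705)). d mod 4 = 3, so D = disc(K) = 4d = -6820
h(K) equals the number of primitive reduced positive-definite forms (a, b, c) = a*x^2 + b*x*y + c*y^2 with b^2 - 4ac = D,
where reduced means |b| <= a <= c, with b >= 0 whenever |b| = a or a = c, and primitive means gcd(a, b, c) = 1.
Reduced forces 3a^2 <= |D| = 6820, so 1 <= a <= 47; b must have the parity of D, and c = (b^2 - D)/(4a) must be an integer >= a.
Enumerate a = 1..47, b in [-a, a]:
  a=1: (1, 0, 1705)  [1]
  a=2: (2, 2, 853)  [1]
  a=3..4: none
  a=5: (5, 0, 341)  [1]
  a=6..9: none
  a=10: (10, 10, 173)  [1]
  a=11: (11, 0, 155)  [1]
  a=12..18: none
  a=19: (19, -18, 94), (19, 18, 94)  [2]
  a=20..21: none
  a=22: (22, 22, 83)  [1]
  a=23..28: none
  a=29: (29, -16, 61), (29, 16, 61)  [2]
  a=30: none
  a=31: (31, 0, 55)  [1]
  a=32..36: none
  a=37: (37, -32, 53), (37, 32, 53)  [2]
  a=38: (38, -18, 47), (38, 18, 47)  [2]
  a=39..42: none
  a=43: (43, 24, 43)  [1]
  a=44..47: none
Total reduced forms: 1 + 1 + 1 + 1 + 1 + 2 + 1 + 2 + 1 + 2 + 2 + 1 = 16
h = 16

16


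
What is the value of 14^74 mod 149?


p = 149 is prime and the exponent is (p-1)/2 = 74, so by Euler's criterion 14^74 = (14/149) = +1 or -1 mod 149.
Compute by square-and-multiply:
  74 = 64 + 8 + 2 (binary 1001010)
  Repeated squaring mod 149: 14^1 = 14, 14^2 = 47, 14^4 = 123, 14^8 = 80, 14^16 = 142, 14^32 = 49, 14^64 = 17
  14^74 = 14^64 * 14^8 * 14^2 = 17 * 80 * 47 mod 149
    17 * 80 = 1360 = 19 mod 149
    19 * 47 = 893 = 148 mod 149
  14^74 = 148 mod 149
Result 148 = p - 1 = -1 mod 149: 14 is a quadratic non-residue mod 149. As a residue in [0, p-1] the value is 148.
14^74 mod 149 = 148

148


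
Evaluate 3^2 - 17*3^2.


x^2 - d*y^2
= 3^2 - 17*3^2
= 9 - 153
= -144

-144


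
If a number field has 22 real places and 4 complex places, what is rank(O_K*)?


By Dirichlet's unit theorem:
rank = r1 + r2 - 1
= 22 + 4 - 1
= 25

25


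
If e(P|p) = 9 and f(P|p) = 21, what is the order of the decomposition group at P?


|D_P| = e * f
= 9 * 21
= 189

189


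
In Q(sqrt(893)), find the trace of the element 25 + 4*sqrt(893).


Tr(a + b*sqrt(d)) = (a + b*sqrt(d)) + (a - b*sqrt(d)) = 2a
= 2 * (25)
= 50

50


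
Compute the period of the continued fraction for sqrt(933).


Run the CF algorithm for sqrt(933).
a_0 = floor(sqrt(933)) = 30; set m_0=0, q_0=1.
Recurrence: m' = q*a - m,  q' = (d - m'^2)/q,  a' = floor((a_0 + m')/q').
  step 1: m=30, q=33, a=1
  step 2: m=3, q=28, a=1
  step 3: m=25, q=11, a=5
  step 4: m=30, q=3, a=20
  step 5: m=30, q=11, a=5
  step 6: m=25, q=28, a=1
  step 7: m=3, q=33, a=1
  step 8: m=30, q=1, a=60
a_8 = 2*a_0 = 60, so the period closes here.
sqrt(933) = [30; 1, 1, 5, 20, 5, 1, 1, 60]
Period length = 8

8


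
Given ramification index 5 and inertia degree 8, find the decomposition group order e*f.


|D_P| = e * f
= 5 * 8
= 40

40


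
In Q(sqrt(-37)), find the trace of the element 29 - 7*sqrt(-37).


Tr(a + b*sqrt(d)) = (a + b*sqrt(d)) + (a - b*sqrt(d)) = 2a
= 2 * (29)
= 58

58


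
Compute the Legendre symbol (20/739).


p = 739 is prime, so compute (20/739) with the reciprocity algorithm (Jacobi-symbol steps: pull out 2s via (2/n), flip via reciprocity, reduce):
  pull out 2: (2/739) = -1  (since 739 mod 8 = 3)
  pull out 2: (2/739) = -1  (since 739 mod 8 = 3)
  reciprocity: (5/739) -> +(739/5)
  reduce: (4/5)
  pull out 2: (2/5) = -1  (since 5 mod 8 = 5)
  pull out 2: (2/5) = -1  (since 5 mod 8 = 5)
  (1/5) = 1
Product of signs = 1
(20/739) = 1

1


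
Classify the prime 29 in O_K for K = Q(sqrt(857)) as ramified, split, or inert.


K = Q(sqrt(857)). Since d mod 4 = 1, disc(K) = 857.
Check p | disc: 857 mod 29 = 16.
p does not divide disc. Compute Legendre symbol (d/p):
16^((29-1)/2) mod 29 = 1
(d/p) = 1, so p splits: (p) = P*P' with e=1, f=1, g=2.
Therefore p is split.

split


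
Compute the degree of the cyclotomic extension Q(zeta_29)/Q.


The degree equals Euler's totient phi(29).
29 = 29
phi(29) = 28

28


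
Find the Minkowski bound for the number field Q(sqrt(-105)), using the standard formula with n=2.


d = -105, d mod 4 = 3, so disc(K) = 4d = -420; |disc(K)| = 420
Imaginary quadratic field, so n = 2, s = r2 = 1, r1 = 0
M = (n!/n^n) * (4/pi)^s * sqrt(|disc(K)|) = (2!/2^2) * (4/pi)^1 * sqrt(420)
= 0.5 * 1.273240 * 20.493902
= 13.0468

13.0468


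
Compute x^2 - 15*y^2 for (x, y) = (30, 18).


x^2 - d*y^2
= 30^2 - 15*18^2
= 900 - 4860
= -3960

-3960


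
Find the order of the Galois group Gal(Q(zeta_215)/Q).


|Gal(Q(zeta_215)/Q)| = phi(215)
= 168

168


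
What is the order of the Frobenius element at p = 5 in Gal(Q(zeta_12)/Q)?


The Frobenius at p in Gal(Q(zeta_n)/Q) = (Z/nZ)* is the class of p, so its order is ord_12(5), the smallest k >= 1 with 5^k = 1 mod 12.
n = 12 = 2^2 * 3, phi(12) = 4; the order divides phi(n).
Divisors of 4: 1, 2, 4
Repeated squaring mod 12: 5^1 = 5, 5^2 = 1, 5^4 = 1
Test divisors in increasing order:
  k=1: 5^1 = 5 mod 12
  k=2: 5^2 = 1 mod 12  <- first divisor giving 1
Order = 2

2


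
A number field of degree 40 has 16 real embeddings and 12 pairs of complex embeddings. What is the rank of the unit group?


By Dirichlet's unit theorem:
rank = r1 + r2 - 1
= 16 + 12 - 1
= 27

27


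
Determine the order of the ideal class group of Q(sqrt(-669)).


K = Q(sqrt(-669)). d mod 4 = 3, so D = disc(K) = 4d = -2676
h(K) equals the number of primitive reduced positive-definite forms (a, b, c) = a*x^2 + b*x*y + c*y^2 with b^2 - 4ac = D,
where reduced means |b| <= a <= c, with b >= 0 whenever |b| = a or a = c, and primitive means gcd(a, b, c) = 1.
Reduced forces 3a^2 <= |D| = 2676, so 1 <= a <= 29; b must have the parity of D, and c = (b^2 - D)/(4a) must be an integer >= a.
Enumerate a = 1..29, b in [-a, a]:
  a=1: (1, 0, 669)  [1]
  a=2: (2, 2, 335)  [1]
  a=3: (3, 0, 223)  [1]
  a=4: none
  a=5: (5, -2, 134), (5, 2, 134)  [2]
  a=6: (6, 6, 113)  [1]
  a=7..9: none
  a=10: (10, -2, 67), (10, 2, 67)  [2]
  a=11..14: none
  a=15: (15, -12, 47), (15, 12, 47)  [2]
  a=16..24: none
  a=25: (25, -18, 30), (25, 18, 30)  [2]
  a=26..29: none
Total reduced forms: 1 + 1 + 1 + 2 + 1 + 2 + 2 + 2 = 12
h = 12

12


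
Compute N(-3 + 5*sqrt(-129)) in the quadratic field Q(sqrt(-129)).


N(a + b*sqrt(d)) = a^2 - d*b^2
= (-3)^2 - (-129)*(5)^2
= 9 + 3225
= 3234

3234


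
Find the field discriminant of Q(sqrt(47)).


For K = Q(sqrt(d)) with d squarefree: disc(K) = d if d = 1 mod 4, and disc(K) = 4d if d = 2 or 3 mod 4.
Here d = 47, and d mod 4 = 3.
d = 3 mod 4, not 1 (O_K = Z[sqrt(d)]), so disc(K) = 4d = 4 * (47) = 188

188


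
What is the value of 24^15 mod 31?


p = 31 is prime and the exponent is (p-1)/2 = 15, so by Euler's criterion 24^15 = (24/31) = +1 or -1 mod 31.
Compute by square-and-multiply:
  15 = 8 + 4 + 2 + 1 (binary 1111)
  Repeated squaring mod 31: 24^1 = 24, 24^2 = 18, 24^4 = 14, 24^8 = 10
  24^15 = 24^8 * 24^4 * 24^2 * 24^1 = 10 * 14 * 18 * 24 mod 31
    10 * 14 = 140 = 16 mod 31
    16 * 18 = 288 = 9 mod 31
    9 * 24 = 216 = 30 mod 31
  24^15 = 30 mod 31
Result 30 = p - 1 = -1 mod 31: 24 is a quadratic non-residue mod 31. As a residue in [0, p-1] the value is 30.
24^15 mod 31 = 30

30


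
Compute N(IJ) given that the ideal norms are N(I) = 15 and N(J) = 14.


N(IJ) = N(I) * N(J)
= 15 * 14
= 210

210


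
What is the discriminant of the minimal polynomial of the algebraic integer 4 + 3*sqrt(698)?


The element 4 + 3*sqrt(698) has minimal polynomial:
x^2 - 8*x - 6266
Discriminant = (-8)^2 - 4*(-6266)
= 64 + 25064
= 25128

25128


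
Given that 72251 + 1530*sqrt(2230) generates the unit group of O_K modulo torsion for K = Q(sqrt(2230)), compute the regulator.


epsilon = 72251 + 1530*sqrt(2230)
= 144502.0000
R = ln(144502.0000)
= 11.8810

11.8810


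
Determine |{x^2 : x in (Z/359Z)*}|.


For prime p, the number of non-zero quadratic residues is (p-1)/2.
= (359-1)/2
= 179

179


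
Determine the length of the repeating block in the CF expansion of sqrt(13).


Run the CF algorithm for sqrt(13).
a_0 = floor(sqrt(13)) = 3; set m_0=0, q_0=1.
Recurrence: m' = q*a - m,  q' = (d - m'^2)/q,  a' = floor((a_0 + m')/q').
  step 1: m=3, q=4, a=1
  step 2: m=1, q=3, a=1
  step 3: m=2, q=3, a=1
  step 4: m=1, q=4, a=1
  step 5: m=3, q=1, a=6
a_5 = 2*a_0 = 6, so the period closes here.
sqrt(13) = [3; 1, 1, 1, 1, 6]
Period length = 5

5


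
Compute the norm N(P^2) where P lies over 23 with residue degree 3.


N(P^a) = p^(a*f)
= 23^(2*3)
= 23^6
= 148035889

148035889
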